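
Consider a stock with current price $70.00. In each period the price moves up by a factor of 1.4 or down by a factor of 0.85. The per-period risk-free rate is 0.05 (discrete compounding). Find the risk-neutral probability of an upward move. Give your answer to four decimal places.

Risk-neutral probability p = (1 + 0.05 − 0.85)/(1.4 − 0.85) = 0.2000/0.5500 = 0.3636

p = 0.3636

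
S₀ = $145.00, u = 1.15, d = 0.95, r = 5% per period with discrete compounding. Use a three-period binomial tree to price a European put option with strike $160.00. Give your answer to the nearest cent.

Risk-neutral probability p = (1 + 0.05 − 0.95)/(1.15 − 0.95) = 0.1000/0.2000 = 0.5000
Terminal stock prices: S_uuu = 220.5, S_uud = 182.2, S_udd = 150.5, S_ddd = 124.3
Terminal payoffs (K − S): max(-60.53, 0) = 0, max(-22.17, 0) = 0, max(9.508, 0) = 9.508, max(35.68, 0) = 35.68
Node uu (S = 191.8): V_uu = 1/1.05·[0.5000·0.0000 + 0.5000·0.0000] = 0.0000
Node ud (S = 158.4): V_ud = 1/1.05·[0.5000·0.0000 + 0.5000·9.5081] = 4.5277
Node dd (S = 130.9): V_dd = 1/1.05·[0.5000·9.5081 + 0.5000·35.6806] = 21.5185
Node u (S = 166.8): V_u = 1/1.05·[0.5000·0.0000 + 0.5000·4.5277] = 2.1560
Node d (S = 137.8): V_d = 1/1.05·[0.5000·4.5277 + 0.5000·21.5185] = 12.4029
Node 0 (S = 145): V_0 = 1/1.05·[0.5000·2.1560 + 0.5000·12.4029] = 6.9328

$6.93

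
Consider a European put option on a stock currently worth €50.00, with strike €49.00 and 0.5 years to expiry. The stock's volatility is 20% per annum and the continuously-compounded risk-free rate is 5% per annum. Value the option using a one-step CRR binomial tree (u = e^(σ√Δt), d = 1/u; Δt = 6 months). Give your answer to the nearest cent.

CRR parameters: u = e^(σ√Δt) = e^(0.2·√0.5) = 1.1519, d = 1/u = 0.8681
Per-period rate: rΔt = 0.05·0.5 = 0.025, so R = e^0.025 = 1.0253
Risk-neutral probability p = (e^0.025 − 0.8681)/(1.1519 − 0.8681) = 0.1572/0.2838 = 0.5539
Terminal stock prices: S_u = 57.6, S_d = 43.41
Terminal payoffs (K − S): max(-8.595, 0) = 0, max(5.594, 0) = 5.594
Node 0 (S = 50): V_0 = e^(−0.025)·[0.5539·0.0000 + 0.4461·5.5938] = 2.4337

€2.43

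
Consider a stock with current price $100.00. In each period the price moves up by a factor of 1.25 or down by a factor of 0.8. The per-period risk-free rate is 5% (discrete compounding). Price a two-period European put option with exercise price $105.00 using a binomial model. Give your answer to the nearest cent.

$9.59

Risk-neutral probability p = (1 + 0.05 − 0.8)/(1.25 − 0.8) = 0.2500/0.4500 = 0.5556
Terminal stock prices: S_uu = 156.2, S_ud = 100, S_dd = 64
Terminal payoffs (K − S): max(-51.25, 0) = 0, max(5, 0) = 5, max(41, 0) = 41
Node u (S = 125): V_u = 1/1.05·[0.5556·0.0000 + 0.4444·5.0000] = 2.1164
Node d (S = 80): V_d = 1/1.05·[0.5556·5.0000 + 0.4444·41.0000] = 20.0000
Node 0 (S = 100): V_0 = 1/1.05·[0.5556·2.1164 + 0.4444·20.0000] = 9.5854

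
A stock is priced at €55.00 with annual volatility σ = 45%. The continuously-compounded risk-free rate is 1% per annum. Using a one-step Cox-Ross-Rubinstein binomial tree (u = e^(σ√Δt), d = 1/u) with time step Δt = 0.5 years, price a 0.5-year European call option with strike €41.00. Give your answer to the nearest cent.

CRR parameters: u = e^(σ√Δt) = e^(0.45·√0.5) = 1.3746, d = 1/u = 0.7275
Per-period rate: rΔt = 0.01·0.5 = 0.005, so R = e^0.005 = 1.0050
Risk-neutral probability p = (e^0.005 − 0.7275)/(1.3746 − 0.7275) = 0.2776/0.6472 = 0.4289
Terminal stock prices: S_u = 75.61, S_d = 40.01
Terminal payoffs (S − K): max(34.61, 0) = 34.61, max(-0.9898, 0) = 0
Node 0 (S = 55): V_0 = e^(−0.005)·[0.4289·34.6057 + 0.5711·0.0000] = 14.7670

€14.77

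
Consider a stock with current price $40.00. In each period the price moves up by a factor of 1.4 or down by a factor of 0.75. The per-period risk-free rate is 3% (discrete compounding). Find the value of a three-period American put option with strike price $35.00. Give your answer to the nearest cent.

$4.71

Risk-neutral probability p = (1 + 0.03 − 0.75)/(1.4 − 0.75) = 0.2800/0.6500 = 0.4308
Terminal stock prices: S_uuu = 109.8, S_uud = 58.8, S_udd = 31.5, S_ddd = 16.88
Terminal payoffs (K − S): max(-74.76, 0) = 0, max(-23.8, 0) = 0, max(3.5, 0) = 3.5, max(18.12, 0) = 18.12
Node uu (S = 78.4): continuation = 1/1.03·[0.4308·0.0000 + 0.5692·0.0000] = 0.0000; exercise value = 0.0000 ≤ continuation, so V_uu = 0.0000
Node ud (S = 42): continuation = 1/1.03·[0.4308·0.0000 + 0.5692·3.5000] = 1.9343; exercise value = 0.0000 ≤ continuation, so V_ud = 1.9343
Node dd (S = 22.5): continuation = 1/1.03·[0.4308·3.5000 + 0.5692·18.1250] = 11.4806; exercise value = 12.5000 > continuation, so V_dd = 12.5000 (exercise)
Node u (S = 56): continuation = 1/1.03·[0.4308·0.0000 + 0.5692·1.9343] = 1.0690; exercise value = 0.0000 ≤ continuation, so V_u = 1.0690
Node d (S = 30): continuation = 1/1.03·[0.4308·1.9343 + 0.5692·12.5000] = 7.7171; exercise value = 5.0000 ≤ continuation, so V_d = 7.7171
Node 0 (S = 40): continuation = 1/1.03·[0.4308·1.0690 + 0.5692·7.7171] = 4.7119; exercise value = 0.0000 ≤ continuation, so V_0 = 4.7119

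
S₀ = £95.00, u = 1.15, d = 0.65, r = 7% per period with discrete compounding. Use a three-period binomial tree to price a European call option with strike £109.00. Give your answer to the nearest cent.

£17.17

Risk-neutral probability p = (1 + 0.07 − 0.65)/(1.15 − 0.65) = 0.4200/0.5000 = 0.8400
Terminal stock prices: S_uuu = 144.5, S_uud = 81.66, S_udd = 46.16, S_ddd = 26.09
Terminal payoffs (S − K): max(35.48, 0) = 35.48, max(-27.34, 0) = 0, max(-62.84, 0) = 0, max(-82.91, 0) = 0
Node uu (S = 125.6): V_uu = 1/1.07·[0.8400·35.4831 + 0.1600·0.0000] = 27.8559
Node ud (S = 71.01): V_ud = 1/1.07·[0.8400·0.0000 + 0.1600·0.0000] = 0.0000
Node dd (S = 40.14): V_dd = 1/1.07·[0.8400·0.0000 + 0.1600·0.0000] = 0.0000
Node u (S = 109.2): V_u = 1/1.07·[0.8400·27.8559 + 0.1600·0.0000] = 21.8682
Node d (S = 61.75): V_d = 1/1.07·[0.8400·0.0000 + 0.1600·0.0000] = 0.0000
Node 0 (S = 95): V_0 = 1/1.07·[0.8400·21.8682 + 0.1600·0.0000] = 17.1676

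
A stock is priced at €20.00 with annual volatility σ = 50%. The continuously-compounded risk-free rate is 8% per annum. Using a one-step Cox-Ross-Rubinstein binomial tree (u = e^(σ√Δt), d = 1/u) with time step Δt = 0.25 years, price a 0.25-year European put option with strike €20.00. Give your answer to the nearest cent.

€2.26

CRR parameters: u = e^(σ√Δt) = e^(0.5·√0.25) = 1.2840, d = 1/u = 0.7788
Per-period rate: rΔt = 0.08·0.25 = 0.02, so R = e^0.02 = 1.0202
Risk-neutral probability p = (e^0.02 − 0.7788)/(1.2840 − 0.7788) = 0.2414/0.5052 = 0.4778
Terminal stock prices: S_u = 25.68, S_d = 15.58
Terminal payoffs (K − S): max(-5.681, 0) = 0, max(4.424, 0) = 4.424
Node 0 (S = 20): V_0 = e^(−0.02)·[0.4778·0.0000 + 0.5222·4.4240] = 2.2644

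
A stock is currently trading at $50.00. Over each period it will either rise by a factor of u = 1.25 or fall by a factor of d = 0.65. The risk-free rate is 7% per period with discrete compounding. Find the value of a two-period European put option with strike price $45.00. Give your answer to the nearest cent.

Risk-neutral probability p = (1 + 0.07 − 0.65)/(1.25 − 0.65) = 0.4200/0.6000 = 0.7000
Terminal stock prices: S_uu = 78.12, S_ud = 40.62, S_dd = 21.13
Terminal payoffs (K − S): max(-33.12, 0) = 0, max(4.375, 0) = 4.375, max(23.87, 0) = 23.87
Node u (S = 62.5): V_u = 1/1.07·[0.7000·0.0000 + 0.3000·4.3750] = 1.2266
Node d (S = 32.5): V_d = 1/1.07·[0.7000·4.3750 + 0.3000·23.8750] = 9.5561
Node 0 (S = 50): V_0 = 1/1.07·[0.7000·1.2266 + 0.3000·9.5561] = 3.4817

$3.48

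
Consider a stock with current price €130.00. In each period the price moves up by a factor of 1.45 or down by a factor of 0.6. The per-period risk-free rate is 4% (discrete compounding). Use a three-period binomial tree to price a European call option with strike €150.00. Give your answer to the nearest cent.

Risk-neutral probability p = (1 + 0.04 − 0.6)/(1.45 − 0.6) = 0.4400/0.8500 = 0.5176
Terminal stock prices: S_uuu = 396.3, S_uud = 164, S_udd = 67.86, S_ddd = 28.08
Terminal payoffs (S − K): max(246.3, 0) = 246.3, max(13.99, 0) = 13.99, max(-82.14, 0) = 0, max(-121.9, 0) = 0
Node uu (S = 273.3): V_uu = 1/1.04·[0.5176·246.3212 + 0.4824·13.9950] = 129.0942
Node ud (S = 113.1): V_ud = 1/1.04·[0.5176·13.9950 + 0.4824·0.0000] = 6.9658
Node dd (S = 46.8): V_dd = 1/1.04·[0.5176·0.0000 + 0.4824·0.0000] = 0.0000
Node u (S = 188.5): V_u = 1/1.04·[0.5176·129.0942 + 0.4824·6.9658] = 67.4858
Node d (S = 78): V_d = 1/1.04·[0.5176·6.9658 + 0.4824·0.0000] = 3.4672
Node 0 (S = 130): V_0 = 1/1.04·[0.5176·67.4858 + 0.4824·3.4672] = 35.1983

€35.20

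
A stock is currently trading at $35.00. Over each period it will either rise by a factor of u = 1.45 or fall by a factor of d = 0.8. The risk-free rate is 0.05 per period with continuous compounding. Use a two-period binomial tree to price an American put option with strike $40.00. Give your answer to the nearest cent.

Risk-neutral probability p = (e^0.05 − 0.8)/(1.45 − 0.8) = 0.2513/0.6500 = 0.3866
Terminal stock prices: S_uu = 73.59, S_ud = 40.6, S_dd = 22.4
Terminal payoffs (K − S): max(-33.59, 0) = 0, max(-0.6, 0) = 0, max(17.6, 0) = 17.6
Node u (S = 50.75): continuation = e^(−0.05)·[0.3866·0.0000 + 0.6134·0.0000] = 0.0000; exercise value = 0.0000 ≤ continuation, so V_u = 0.0000
Node d (S = 28): continuation = e^(−0.05)·[0.3866·0.0000 + 0.6134·17.6000] = 10.2698; exercise value = 12.0000 > continuation, so V_d = 12.0000 (exercise)
Node 0 (S = 35): continuation = e^(−0.05)·[0.3866·0.0000 + 0.6134·12.0000] = 7.0021; exercise value = 5.0000 ≤ continuation, so V_0 = 7.0021

$7.00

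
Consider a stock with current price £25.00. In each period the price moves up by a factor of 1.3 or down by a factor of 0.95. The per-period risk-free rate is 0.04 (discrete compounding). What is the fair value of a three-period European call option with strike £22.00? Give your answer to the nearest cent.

£5.65

Risk-neutral probability p = (1 + 0.04 − 0.95)/(1.3 − 0.95) = 0.0900/0.3500 = 0.2571
Terminal stock prices: S_uuu = 54.93, S_uud = 40.14, S_udd = 29.33, S_ddd = 21.43
Terminal payoffs (S − K): max(32.93, 0) = 32.93, max(18.14, 0) = 18.14, max(7.331, 0) = 7.331, max(-0.5656, 0) = 0
Node uu (S = 42.25): V_uu = 1/1.04·[0.2571·32.9250 + 0.7429·18.1375] = 21.0962
Node ud (S = 30.88): V_ud = 1/1.04·[0.2571·18.1375 + 0.7429·7.3313] = 9.7212
Node dd (S = 22.56): V_dd = 1/1.04·[0.2571·7.3313 + 0.7429·0.0000] = 1.8127
Node u (S = 32.5): V_u = 1/1.04·[0.2571·21.0962 + 0.7429·9.7212] = 12.1598
Node d (S = 23.75): V_d = 1/1.04·[0.2571·9.7212 + 0.7429·1.8127] = 3.6983
Node 0 (S = 25): V_0 = 1/1.04·[0.2571·12.1598 + 0.7429·3.6983] = 5.6482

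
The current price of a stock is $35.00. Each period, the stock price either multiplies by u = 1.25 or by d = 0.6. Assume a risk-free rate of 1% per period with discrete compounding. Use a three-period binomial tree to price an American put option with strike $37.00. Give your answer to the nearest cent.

Risk-neutral probability p = (1 + 0.01 − 0.6)/(1.25 − 0.6) = 0.4100/0.6500 = 0.6308
Terminal stock prices: S_uuu = 68.36, S_uud = 32.81, S_udd = 15.75, S_ddd = 7.56
Terminal payoffs (K − S): max(-31.36, 0) = 0, max(4.188, 0) = 4.188, max(21.25, 0) = 21.25, max(29.44, 0) = 29.44
Node uu (S = 54.69): continuation = 1/1.01·[0.6308·0.0000 + 0.3692·4.1875] = 1.5308; exercise value = 0.0000 ≤ continuation, so V_uu = 1.5308
Node ud (S = 26.25): continuation = 1/1.01·[0.6308·4.1875 + 0.3692·21.2500] = 10.3837; exercise value = 10.7500 > continuation, so V_ud = 10.7500 (exercise)
Node dd (S = 12.6): continuation = 1/1.01·[0.6308·21.2500 + 0.3692·29.4400] = 24.0337; exercise value = 24.4000 > continuation, so V_dd = 24.4000 (exercise)
Node u (S = 43.75): continuation = 1/1.01·[0.6308·1.5308 + 0.3692·10.7500] = 4.8860; exercise value = 0.0000 ≤ continuation, so V_u = 4.8860
Node d (S = 21): continuation = 1/1.01·[0.6308·10.7500 + 0.3692·24.4000] = 15.6337; exercise value = 16.0000 > continuation, so V_d = 16.0000 (exercise)
Node 0 (S = 35): continuation = 1/1.01·[0.6308·4.8860 + 0.3692·16.0000] = 8.9006; exercise value = 2.0000 ≤ continuation, so V_0 = 8.9006

$8.90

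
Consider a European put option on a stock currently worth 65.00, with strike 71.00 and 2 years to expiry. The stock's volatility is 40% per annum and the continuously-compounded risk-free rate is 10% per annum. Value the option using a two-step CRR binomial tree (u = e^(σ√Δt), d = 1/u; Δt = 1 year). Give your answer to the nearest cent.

CRR parameters: u = e^(σ√Δt) = e^(0.4·√1) = 1.4918, d = 1/u = 0.6703
Per-period rate: rΔt = 0.1·1 = 0.1, so R = e^0.1 = 1.1052
Risk-neutral probability p = (e^0.1 − 0.6703)/(1.4918 − 0.6703) = 0.4349/0.8215 = 0.5293
Terminal stock prices: S_uu = 144.7, S_ud = 65, S_dd = 29.21
Terminal payoffs (K − S): max(-73.66, 0) = 0, max(6, 0) = 6, max(41.79, 0) = 41.79
Node u (S = 96.97): V_u = e^(−0.1)·[0.5293·0.0000 + 0.4707·6.0000] = 2.5553
Node d (S = 43.57): V_d = e^(−0.1)·[0.5293·6.0000 + 0.4707·41.7936] = 20.6727
Node 0 (S = 65): V_0 = e^(−0.1)·[0.5293·2.5553 + 0.4707·20.6727] = 10.0278

10.03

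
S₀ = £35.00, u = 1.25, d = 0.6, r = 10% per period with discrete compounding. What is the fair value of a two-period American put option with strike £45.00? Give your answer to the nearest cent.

Risk-neutral probability p = (1 + 0.1 − 0.6)/(1.25 − 0.6) = 0.5000/0.6500 = 0.7692
Terminal stock prices: S_uu = 54.69, S_ud = 26.25, S_dd = 12.6
Terminal payoffs (K − S): max(-9.688, 0) = 0, max(18.75, 0) = 18.75, max(32.4, 0) = 32.4
Node u (S = 43.75): continuation = 1/1.1·[0.7692·0.0000 + 0.2308·18.7500] = 3.9336; exercise value = 1.2500 ≤ continuation, so V_u = 3.9336
Node d (S = 21): continuation = 1/1.1·[0.7692·18.7500 + 0.2308·32.4000] = 19.9091; exercise value = 24.0000 > continuation, so V_d = 24.0000 (exercise)
Node 0 (S = 35): continuation = 1/1.1·[0.7692·3.9336 + 0.2308·24.0000] = 7.7857; exercise value = 10.0000 > continuation, so V_0 = 10.0000 (exercise)

£10.00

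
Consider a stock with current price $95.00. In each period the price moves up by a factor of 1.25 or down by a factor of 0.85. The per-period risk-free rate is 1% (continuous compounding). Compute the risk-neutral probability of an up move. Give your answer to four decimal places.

Risk-neutral probability p = (e^0.01 − 0.85)/(1.25 − 0.85) = 0.1601/0.4000 = 0.4001

p = 0.4001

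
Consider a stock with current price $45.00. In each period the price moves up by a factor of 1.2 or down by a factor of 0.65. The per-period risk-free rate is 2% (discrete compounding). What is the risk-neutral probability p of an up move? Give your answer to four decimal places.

p = 0.6727

Risk-neutral probability p = (1 + 0.02 − 0.65)/(1.2 − 0.65) = 0.3700/0.5500 = 0.6727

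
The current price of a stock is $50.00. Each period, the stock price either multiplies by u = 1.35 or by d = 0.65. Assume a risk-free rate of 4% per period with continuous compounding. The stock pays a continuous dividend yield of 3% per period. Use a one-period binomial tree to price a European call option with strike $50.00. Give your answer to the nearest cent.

$8.65

Per-period risk-free factor R = e^0.04 = 1.0408; dividend-adjusted growth = e^(0.04−0.03) = 1.0101.
Risk-neutral probability p = (1.0101 − 0.65)/(1.35 − 0.65) = 0.3601/0.7000 = 0.5144
Terminal stock prices: S_u = 67.5, S_d = 32.5
Terminal payoffs (S − K): max(17.5, 0) = 17.5, max(-17.5, 0) = 0
Node 0 (S = 50): V_0 = e^(−0.04)·[0.5144·17.5000 + 0.4856·0.0000] = 8.6483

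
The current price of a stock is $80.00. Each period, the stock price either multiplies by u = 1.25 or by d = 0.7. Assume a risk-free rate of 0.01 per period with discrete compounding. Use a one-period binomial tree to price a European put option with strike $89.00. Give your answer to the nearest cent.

Risk-neutral probability p = (1 + 0.01 − 0.7)/(1.25 − 0.7) = 0.3100/0.5500 = 0.5636
Terminal stock prices: S_u = 100, S_d = 56
Terminal payoffs (K − S): max(-11, 0) = 0, max(33, 0) = 33
Node 0 (S = 80): V_0 = 1/1.01·[0.5636·0.0000 + 0.4364·33.0000] = 14.2574

$14.26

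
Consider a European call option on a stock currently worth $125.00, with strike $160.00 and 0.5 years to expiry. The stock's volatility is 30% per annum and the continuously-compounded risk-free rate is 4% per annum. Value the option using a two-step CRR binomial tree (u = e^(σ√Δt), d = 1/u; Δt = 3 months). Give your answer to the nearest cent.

$2.11

CRR parameters: u = e^(σ√Δt) = e^(0.3·√0.25) = 1.1618, d = 1/u = 0.8607
Per-period rate: rΔt = 0.04·0.25 = 0.01, so R = e^0.01 = 1.0101
Risk-neutral probability p = (e^0.01 − 0.8607)/(1.1618 − 0.8607) = 0.1493/0.3011 = 0.4959
Terminal stock prices: S_uu = 168.7, S_ud = 125, S_dd = 92.6
Terminal payoffs (S − K): max(8.732, 0) = 8.732, max(-35, 0) = 0, max(-67.4, 0) = 0
Node u (S = 145.2): V_u = e^(−0.01)·[0.4959·8.7324 + 0.5041·0.0000] = 4.2877
Node d (S = 107.6): V_d = e^(−0.01)·[0.4959·0.0000 + 0.5041·0.0000] = 0.0000
Node 0 (S = 125): V_0 = e^(−0.01)·[0.4959·4.2877 + 0.5041·0.0000] = 2.1053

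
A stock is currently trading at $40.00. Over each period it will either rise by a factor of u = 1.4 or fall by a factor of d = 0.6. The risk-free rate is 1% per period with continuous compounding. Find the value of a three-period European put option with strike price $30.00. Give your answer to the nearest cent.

$5.89

Risk-neutral probability p = (e^0.01 − 0.6)/(1.4 − 0.6) = 0.4101/0.8000 = 0.5126
Terminal stock prices: S_uuu = 109.8, S_uud = 47.04, S_udd = 20.16, S_ddd = 8.64
Terminal payoffs (K − S): max(-79.76, 0) = 0, max(-17.04, 0) = 0, max(9.84, 0) = 9.84, max(21.36, 0) = 21.36
Node uu (S = 78.4): V_uu = e^(−0.01)·[0.5126·0.0000 + 0.4874·0.0000] = 0.0000
Node ud (S = 33.6): V_ud = e^(−0.01)·[0.5126·0.0000 + 0.4874·9.8400] = 4.7487
Node dd (S = 14.4): V_dd = e^(−0.01)·[0.5126·9.8400 + 0.4874·21.3600] = 15.3015
Node u (S = 56): V_u = e^(−0.01)·[0.5126·0.0000 + 0.4874·4.7487] = 2.2916
Node d (S = 24): V_d = e^(−0.01)·[0.5126·4.7487 + 0.4874·15.3015] = 9.7941
Node 0 (S = 40): V_0 = e^(−0.01)·[0.5126·2.2916 + 0.4874·9.7941] = 5.8894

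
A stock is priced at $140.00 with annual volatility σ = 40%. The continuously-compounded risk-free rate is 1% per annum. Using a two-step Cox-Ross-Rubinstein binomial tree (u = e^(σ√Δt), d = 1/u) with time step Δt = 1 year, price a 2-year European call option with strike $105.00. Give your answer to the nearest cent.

$51.27

CRR parameters: u = e^(σ√Δt) = e^(0.4·√1) = 1.4918, d = 1/u = 0.6703
Per-period rate: rΔt = 0.01·1 = 0.01, so R = e^0.01 = 1.0101
Risk-neutral probability p = (e^0.01 − 0.6703)/(1.4918 − 0.6703) = 0.3397/0.8215 = 0.4135
Terminal stock prices: S_uu = 311.6, S_ud = 140, S_dd = 62.91
Terminal payoffs (S − K): max(206.6, 0) = 206.6, max(35, 0) = 35, max(-42.09, 0) = 0
Node u (S = 208.9): V_u = e^(−0.01)·[0.4135·206.5757 + 0.5865·35.0000] = 104.9002
Node d (S = 93.84): V_d = e^(−0.01)·[0.4135·35.0000 + 0.5865·0.0000] = 14.3301
Node 0 (S = 140): V_0 = e^(−0.01)·[0.4135·104.9002 + 0.5865·14.3301] = 51.2698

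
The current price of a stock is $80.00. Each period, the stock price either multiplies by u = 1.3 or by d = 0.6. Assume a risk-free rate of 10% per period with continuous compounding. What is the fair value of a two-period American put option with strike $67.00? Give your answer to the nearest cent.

Risk-neutral probability p = (e^0.1 − 0.6)/(1.3 − 0.6) = 0.5052/0.7000 = 0.7217
Terminal stock prices: S_uu = 135.2, S_ud = 62.4, S_dd = 28.8
Terminal payoffs (K − S): max(-68.2, 0) = 0, max(4.6, 0) = 4.6, max(38.2, 0) = 38.2
Node u (S = 104): continuation = e^(−0.1)·[0.7217·0.0000 + 0.2783·4.6000] = 1.1585; exercise value = 0.0000 ≤ continuation, so V_u = 1.1585
Node d (S = 48): continuation = e^(−0.1)·[0.7217·4.6000 + 0.2783·38.2000] = 12.6241; exercise value = 19.0000 > continuation, so V_d = 19.0000 (exercise)
Node 0 (S = 80): continuation = e^(−0.1)·[0.7217·1.1585 + 0.2783·19.0000] = 5.5415; exercise value = 0.0000 ≤ continuation, so V_0 = 5.5415

$5.54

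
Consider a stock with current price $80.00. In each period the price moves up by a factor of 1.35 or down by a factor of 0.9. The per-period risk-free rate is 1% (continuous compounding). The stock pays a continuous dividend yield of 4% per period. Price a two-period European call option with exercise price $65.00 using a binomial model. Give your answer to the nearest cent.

Per-period risk-free factor R = e^0.01 = 1.0101; dividend-adjusted growth = e^(0.01−0.04) = 0.9704.
Risk-neutral probability p = (0.9704 − 0.9)/(1.35 − 0.9) = 0.0704/0.4500 = 0.1565
Terminal stock prices: S_uu = 145.8, S_ud = 97.2, S_dd = 64.8
Terminal payoffs (S − K): max(80.8, 0) = 80.8, max(32.2, 0) = 32.2, max(-0.2, 0) = 0
Node u (S = 108): V_u = e^(−0.01)·[0.1565·80.8000 + 0.8435·32.2000] = 39.4120
Node d (S = 72): V_d = e^(−0.01)·[0.1565·32.2000 + 0.8435·0.0000] = 4.9906
Node 0 (S = 80): V_0 = e^(−0.01)·[0.1565·39.4120 + 0.8435·4.9906] = 10.2759

$10.28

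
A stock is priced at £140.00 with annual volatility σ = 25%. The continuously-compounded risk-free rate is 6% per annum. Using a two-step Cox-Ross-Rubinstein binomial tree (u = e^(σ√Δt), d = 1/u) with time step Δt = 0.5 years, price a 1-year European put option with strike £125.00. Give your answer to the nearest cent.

£5.28

CRR parameters: u = e^(σ√Δt) = e^(0.25·√0.5) = 1.1934, d = 1/u = 0.8380
Per-period rate: rΔt = 0.06·0.5 = 0.03, so R = e^0.03 = 1.0305
Risk-neutral probability p = (e^0.03 − 0.8380)/(1.1934 − 0.8380) = 0.1925/0.3554 = 0.5416
Terminal stock prices: S_uu = 199.4, S_ud = 140, S_dd = 98.31
Terminal payoffs (K − S): max(-74.38, 0) = 0, max(-15, 0) = 0, max(26.69, 0) = 26.69
Node u (S = 167.1): V_u = e^(−0.03)·[0.5416·0.0000 + 0.4584·0.0000] = 0.0000
Node d (S = 117.3): V_d = e^(−0.03)·[0.5416·0.0000 + 0.4584·26.6936] = 11.8744
Node 0 (S = 140): V_0 = e^(−0.03)·[0.5416·0.0000 + 0.4584·11.8744] = 5.2822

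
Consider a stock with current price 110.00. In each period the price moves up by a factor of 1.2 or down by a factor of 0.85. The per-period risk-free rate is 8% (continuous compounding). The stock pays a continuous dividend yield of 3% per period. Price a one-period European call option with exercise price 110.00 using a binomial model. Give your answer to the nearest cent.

11.68

Per-period risk-free factor R = e^0.08 = 1.0833; dividend-adjusted growth = e^(0.08−0.03) = 1.0513.
Risk-neutral probability p = (1.0513 − 0.85)/(1.2 − 0.85) = 0.2013/0.3500 = 0.5751
Terminal stock prices: S_u = 132, S_d = 93.5
Terminal payoffs (S − K): max(22, 0) = 22, max(-16.5, 0) = 0
Node 0 (S = 110): V_0 = e^(−0.08)·[0.5751·22.0000 + 0.4249·0.0000] = 11.6786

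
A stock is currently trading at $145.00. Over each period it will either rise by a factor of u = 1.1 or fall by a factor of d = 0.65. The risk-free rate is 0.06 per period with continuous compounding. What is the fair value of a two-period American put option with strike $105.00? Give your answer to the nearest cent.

$0.95

Risk-neutral probability p = (e^0.06 − 0.65)/(1.1 − 0.65) = 0.4118/0.4500 = 0.9152
Terminal stock prices: S_uu = 175.5, S_ud = 103.7, S_dd = 61.26
Terminal payoffs (K − S): max(-70.45, 0) = 0, max(1.325, 0) = 1.325, max(43.74, 0) = 43.74
Node u (S = 159.5): continuation = e^(−0.06)·[0.9152·0.0000 + 0.0848·1.3250] = 0.1058; exercise value = 0.0000 ≤ continuation, so V_u = 0.1058
Node d (S = 94.25): continuation = e^(−0.06)·[0.9152·1.3250 + 0.0848·43.7375] = 4.6353; exercise value = 10.7500 > continuation, so V_d = 10.7500 (exercise)
Node 0 (S = 145): continuation = e^(−0.06)·[0.9152·0.1058 + 0.0848·10.7500] = 0.9498; exercise value = 0.0000 ≤ continuation, so V_0 = 0.9498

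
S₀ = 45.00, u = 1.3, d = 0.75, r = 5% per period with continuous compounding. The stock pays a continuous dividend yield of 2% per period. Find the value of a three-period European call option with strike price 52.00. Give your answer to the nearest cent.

7.01

Per-period risk-free factor R = e^0.05 = 1.0513; dividend-adjusted growth = e^(0.05−0.02) = 1.0305.
Risk-neutral probability p = (1.0305 − 0.75)/(1.3 − 0.75) = 0.2805/0.5500 = 0.5099
Terminal stock prices: S_uuu = 98.87, S_uud = 57.04, S_udd = 32.91, S_ddd = 18.98
Terminal payoffs (S − K): max(46.87, 0) = 46.87, max(5.038, 0) = 5.038, max(-19.09, 0) = 0, max(-33.02, 0) = 0
Node uu (S = 76.05): V_uu = e^(−0.05)·[0.5099·46.8650 + 0.4901·5.0375] = 25.0802
Node ud (S = 43.88): V_ud = e^(−0.05)·[0.5099·5.0375 + 0.4901·0.0000] = 2.4434
Node dd (S = 25.31): V_dd = e^(−0.05)·[0.5099·0.0000 + 0.4901·0.0000] = 0.0000
Node u (S = 58.5): V_u = e^(−0.05)·[0.5099·25.0802 + 0.4901·2.4434] = 13.3042
Node d (S = 33.75): V_d = e^(−0.05)·[0.5099·2.4434 + 0.4901·0.0000] = 1.1852
Node 0 (S = 45): V_0 = e^(−0.05)·[0.5099·13.3042 + 0.4901·1.1852] = 7.0057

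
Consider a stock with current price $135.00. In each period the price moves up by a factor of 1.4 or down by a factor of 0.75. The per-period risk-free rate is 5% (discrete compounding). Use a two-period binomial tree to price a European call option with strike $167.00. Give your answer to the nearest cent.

$18.86

Risk-neutral probability p = (1 + 0.05 − 0.75)/(1.4 − 0.75) = 0.3000/0.6500 = 0.4615
Terminal stock prices: S_uu = 264.6, S_ud = 141.8, S_dd = 75.94
Terminal payoffs (S − K): max(97.6, 0) = 97.6, max(-25.25, 0) = 0, max(-91.06, 0) = 0
Node u (S = 189): V_u = 1/1.05·[0.4615·97.6000 + 0.5385·0.0000] = 42.9011
Node d (S = 101.2): V_d = 1/1.05·[0.4615·0.0000 + 0.5385·0.0000] = 0.0000
Node 0 (S = 135): V_0 = 1/1.05·[0.4615·42.9011 + 0.5385·0.0000] = 18.8576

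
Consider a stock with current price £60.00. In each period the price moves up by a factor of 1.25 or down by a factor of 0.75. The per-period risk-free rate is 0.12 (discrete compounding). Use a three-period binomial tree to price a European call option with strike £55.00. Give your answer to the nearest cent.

£22.59

Risk-neutral probability p = (1 + 0.12 − 0.75)/(1.25 − 0.75) = 0.3700/0.5000 = 0.7400
Terminal stock prices: S_uuu = 117.2, S_uud = 70.31, S_udd = 42.19, S_ddd = 25.31
Terminal payoffs (S − K): max(62.19, 0) = 62.19, max(15.31, 0) = 15.31, max(-12.81, 0) = 0, max(-29.69, 0) = 0
Node uu (S = 93.75): V_uu = 1/1.12·[0.7400·62.1875 + 0.2600·15.3125] = 44.6429
Node ud (S = 56.25): V_ud = 1/1.12·[0.7400·15.3125 + 0.2600·0.0000] = 10.1172
Node dd (S = 33.75): V_dd = 1/1.12·[0.7400·0.0000 + 0.2600·0.0000] = 0.0000
Node u (S = 75): V_u = 1/1.12·[0.7400·44.6429 + 0.2600·10.1172] = 31.8448
Node d (S = 45): V_d = 1/1.12·[0.7400·10.1172 + 0.2600·0.0000] = 6.6846
Node 0 (S = 60): V_0 = 1/1.12·[0.7400·31.8448 + 0.2600·6.6846] = 22.5921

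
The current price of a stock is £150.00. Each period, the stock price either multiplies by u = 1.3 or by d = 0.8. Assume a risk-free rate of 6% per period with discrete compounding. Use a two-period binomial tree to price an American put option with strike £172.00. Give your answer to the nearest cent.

Risk-neutral probability p = (1 + 0.06 − 0.8)/(1.3 − 0.8) = 0.2600/0.5000 = 0.5200
Terminal stock prices: S_uu = 253.5, S_ud = 156, S_dd = 96
Terminal payoffs (K − S): max(-81.5, 0) = 0, max(16, 0) = 16, max(76, 0) = 76
Node u (S = 195): continuation = 1/1.06·[0.5200·0.0000 + 0.4800·16.0000] = 7.2453; exercise value = 0.0000 ≤ continuation, so V_u = 7.2453
Node d (S = 120): continuation = 1/1.06·[0.5200·16.0000 + 0.4800·76.0000] = 42.2642; exercise value = 52.0000 > continuation, so V_d = 52.0000 (exercise)
Node 0 (S = 150): continuation = 1/1.06·[0.5200·7.2453 + 0.4800·52.0000] = 27.1015; exercise value = 22.0000 ≤ continuation, so V_0 = 27.1015

£27.10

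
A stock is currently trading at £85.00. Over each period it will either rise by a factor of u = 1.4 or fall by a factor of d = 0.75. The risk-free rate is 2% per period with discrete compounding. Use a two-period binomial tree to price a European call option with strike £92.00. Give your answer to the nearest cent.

£12.37

Risk-neutral probability p = (1 + 0.02 − 0.75)/(1.4 − 0.75) = 0.2700/0.6500 = 0.4154
Terminal stock prices: S_uu = 166.6, S_ud = 89.25, S_dd = 47.81
Terminal payoffs (S − K): max(74.6, 0) = 74.6, max(-2.75, 0) = 0, max(-44.19, 0) = 0
Node u (S = 119): V_u = 1/1.02·[0.4154·74.6000 + 0.5846·0.0000] = 30.3801
Node d (S = 63.75): V_d = 1/1.02·[0.4154·0.0000 + 0.5846·0.0000] = 0.0000
Node 0 (S = 85): V_0 = 1/1.02·[0.4154·30.3801 + 0.5846·0.0000] = 12.3720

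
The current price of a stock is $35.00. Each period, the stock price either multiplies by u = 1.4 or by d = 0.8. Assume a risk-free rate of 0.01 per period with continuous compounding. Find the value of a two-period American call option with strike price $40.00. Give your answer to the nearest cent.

Risk-neutral probability p = (e^0.01 − 0.8)/(1.4 − 0.8) = 0.2101/0.6000 = 0.3501
Terminal stock prices: S_uu = 68.6, S_ud = 39.2, S_dd = 22.4
Terminal payoffs (S − K): max(28.6, 0) = 28.6, max(-0.8, 0) = 0, max(-17.6, 0) = 0
Node u (S = 49): continuation = e^(−0.01)·[0.3501·28.6000 + 0.6499·0.0000] = 9.9128; exercise value = 9.0000 ≤ continuation, so V_u = 9.9128
Node d (S = 28): continuation = e^(−0.01)·[0.3501·0.0000 + 0.6499·0.0000] = 0.0000; exercise value = 0.0000 ≤ continuation, so V_d = 0.0000
Node 0 (S = 35): continuation = e^(−0.01)·[0.3501·9.9128 + 0.6499·0.0000] = 3.4358; exercise value = 0.0000 ≤ continuation, so V_0 = 3.4358

$3.44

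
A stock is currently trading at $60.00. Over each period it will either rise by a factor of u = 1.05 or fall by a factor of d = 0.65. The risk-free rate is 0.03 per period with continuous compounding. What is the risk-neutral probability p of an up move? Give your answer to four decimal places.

p = 0.9511

Risk-neutral probability p = (e^0.03 − 0.65)/(1.05 − 0.65) = 0.3805/0.4000 = 0.9511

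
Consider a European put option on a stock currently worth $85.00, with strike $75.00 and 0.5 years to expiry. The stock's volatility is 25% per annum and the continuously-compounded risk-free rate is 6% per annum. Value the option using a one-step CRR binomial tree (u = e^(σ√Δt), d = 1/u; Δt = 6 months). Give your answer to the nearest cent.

$1.68

CRR parameters: u = e^(σ√Δt) = e^(0.25·√0.5) = 1.1934, d = 1/u = 0.8380
Per-period rate: rΔt = 0.06·0.5 = 0.03, so R = e^0.03 = 1.0305
Risk-neutral probability p = (e^0.03 − 0.8380)/(1.1934 − 0.8380) = 0.1925/0.3554 = 0.5416
Terminal stock prices: S_u = 101.4, S_d = 71.23
Terminal payoffs (K − S): max(-26.44, 0) = 0, max(3.773, 0) = 3.773
Node 0 (S = 85): V_0 = e^(−0.03)·[0.5416·0.0000 + 0.4584·3.7728] = 1.6783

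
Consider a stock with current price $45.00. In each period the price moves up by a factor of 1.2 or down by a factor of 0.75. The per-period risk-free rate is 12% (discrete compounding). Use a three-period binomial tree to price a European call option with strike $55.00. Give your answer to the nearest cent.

Risk-neutral probability p = (1 + 0.12 − 0.75)/(1.2 − 0.75) = 0.3700/0.4500 = 0.8222
Terminal stock prices: S_uuu = 77.76, S_uud = 48.6, S_udd = 30.38, S_ddd = 18.98
Terminal payoffs (S − K): max(22.76, 0) = 22.76, max(-6.4, 0) = 0, max(-24.62, 0) = 0, max(-36.02, 0) = 0
Node uu (S = 64.8): V_uu = 1/1.12·[0.8222·22.7600 + 0.1778·0.0000] = 16.7087
Node ud (S = 40.5): V_ud = 1/1.12·[0.8222·0.0000 + 0.1778·0.0000] = 0.0000
Node dd (S = 25.31): V_dd = 1/1.12·[0.8222·0.0000 + 0.1778·0.0000] = 0.0000
Node u (S = 54): V_u = 1/1.12·[0.8222·16.7087 + 0.1778·0.0000] = 12.2663
Node d (S = 33.75): V_d = 1/1.12·[0.8222·0.0000 + 0.1778·0.0000] = 0.0000
Node 0 (S = 45): V_0 = 1/1.12·[0.8222·12.2663 + 0.1778·0.0000] = 9.0050

$9.01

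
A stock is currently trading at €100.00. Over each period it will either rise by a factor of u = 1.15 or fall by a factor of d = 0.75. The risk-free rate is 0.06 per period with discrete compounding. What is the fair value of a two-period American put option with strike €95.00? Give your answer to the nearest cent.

€5.60

Risk-neutral probability p = (1 + 0.06 − 0.75)/(1.15 − 0.75) = 0.3100/0.4000 = 0.7750
Terminal stock prices: S_uu = 132.2, S_ud = 86.25, S_dd = 56.25
Terminal payoffs (K − S): max(-37.25, 0) = 0, max(8.75, 0) = 8.75, max(38.75, 0) = 38.75
Node u (S = 115): continuation = 1/1.06·[0.7750·0.0000 + 0.2250·8.7500] = 1.8573; exercise value = 0.0000 ≤ continuation, so V_u = 1.8573
Node d (S = 75): continuation = 1/1.06·[0.7750·8.7500 + 0.2250·38.7500] = 14.6226; exercise value = 20.0000 > continuation, so V_d = 20.0000 (exercise)
Node 0 (S = 100): continuation = 1/1.06·[0.7750·1.8573 + 0.2250·20.0000] = 5.6032; exercise value = 0.0000 ≤ continuation, so V_0 = 5.6032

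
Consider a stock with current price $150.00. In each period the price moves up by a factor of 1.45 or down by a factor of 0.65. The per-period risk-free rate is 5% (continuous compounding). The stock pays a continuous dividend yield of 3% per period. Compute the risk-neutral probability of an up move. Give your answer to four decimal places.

p = 0.4628

Per-period risk-free factor R = e^0.05 = 1.0513; dividend-adjusted growth = e^(0.05−0.03) = 1.0202.
Risk-neutral probability p = (1.0202 − 0.65)/(1.45 − 0.65) = 0.3702/0.8000 = 0.4628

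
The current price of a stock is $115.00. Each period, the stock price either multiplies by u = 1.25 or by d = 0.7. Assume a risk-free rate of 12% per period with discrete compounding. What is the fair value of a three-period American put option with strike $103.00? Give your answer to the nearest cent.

$5.74

Risk-neutral probability p = (1 + 0.12 − 0.7)/(1.25 − 0.7) = 0.4200/0.5500 = 0.7636
Terminal stock prices: S_uuu = 224.6, S_uud = 125.8, S_udd = 70.44, S_ddd = 39.44
Terminal payoffs (K − S): max(-121.6, 0) = 0, max(-22.78, 0) = 0, max(32.56, 0) = 32.56, max(63.56, 0) = 63.56
Node uu (S = 179.7): continuation = 1/1.12·[0.7636·0.0000 + 0.2364·0.0000] = 0.0000; exercise value = 0.0000 ≤ continuation, so V_uu = 0.0000
Node ud (S = 100.6): continuation = 1/1.12·[0.7636·0.0000 + 0.2364·32.5625] = 6.8720; exercise value = 2.3750 ≤ continuation, so V_ud = 6.8720
Node dd (S = 56.35): continuation = 1/1.12·[0.7636·32.5625 + 0.2364·63.5550] = 35.6143; exercise value = 46.6500 > continuation, so V_dd = 46.6500 (exercise)
Node u (S = 143.8): continuation = 1/1.12·[0.7636·0.0000 + 0.2364·6.8720] = 1.4503; exercise value = 0.0000 ≤ continuation, so V_u = 1.4503
Node d (S = 80.5): continuation = 1/1.12·[0.7636·6.8720 + 0.2364·46.6500] = 14.5304; exercise value = 22.5000 > continuation, so V_d = 22.5000 (exercise)
Node 0 (S = 115): continuation = 1/1.12·[0.7636·1.4503 + 0.2364·22.5000] = 5.7372; exercise value = 0.0000 ≤ continuation, so V_0 = 5.7372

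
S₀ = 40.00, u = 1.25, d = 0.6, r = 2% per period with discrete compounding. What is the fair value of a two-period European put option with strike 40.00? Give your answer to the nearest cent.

Risk-neutral probability p = (1 + 0.02 − 0.6)/(1.25 − 0.6) = 0.4200/0.6500 = 0.6462
Terminal stock prices: S_uu = 62.5, S_ud = 30, S_dd = 14.4
Terminal payoffs (K − S): max(-22.5, 0) = 0, max(10, 0) = 10, max(25.6, 0) = 25.6
Node u (S = 50): V_u = 1/1.02·[0.6462·0.0000 + 0.3538·10.0000] = 3.4691
Node d (S = 24): V_d = 1/1.02·[0.6462·10.0000 + 0.3538·25.6000] = 15.2157
Node 0 (S = 40): V_0 = 1/1.02·[0.6462·3.4691 + 0.3538·15.2157] = 7.4761

7.48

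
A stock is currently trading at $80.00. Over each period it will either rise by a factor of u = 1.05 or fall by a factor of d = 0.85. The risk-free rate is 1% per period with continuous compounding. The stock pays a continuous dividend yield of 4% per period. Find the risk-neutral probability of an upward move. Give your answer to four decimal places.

Per-period risk-free factor R = e^0.01 = 1.0101; dividend-adjusted growth = e^(0.01−0.04) = 0.9704.
Risk-neutral probability p = (0.9704 − 0.85)/(1.05 − 0.85) = 0.1204/0.2000 = 0.6022

p = 0.6022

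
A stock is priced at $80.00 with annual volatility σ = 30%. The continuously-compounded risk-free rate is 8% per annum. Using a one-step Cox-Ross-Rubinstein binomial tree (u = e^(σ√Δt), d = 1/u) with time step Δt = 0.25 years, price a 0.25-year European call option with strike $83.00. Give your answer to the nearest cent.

CRR parameters: u = e^(σ√Δt) = e^(0.3·√0.25) = 1.1618, d = 1/u = 0.8607
Per-period rate: rΔt = 0.08·0.25 = 0.02, so R = e^0.02 = 1.0202
Risk-neutral probability p = (e^0.02 − 0.8607)/(1.1618 − 0.8607) = 0.1595/0.3011 = 0.5297
Terminal stock prices: S_u = 92.95, S_d = 68.86
Terminal payoffs (S − K): max(9.947, 0) = 9.947, max(-14.14, 0) = 0
Node 0 (S = 80): V_0 = e^(−0.02)·[0.5297·9.9467 + 0.4703·0.0000] = 5.1640

$5.16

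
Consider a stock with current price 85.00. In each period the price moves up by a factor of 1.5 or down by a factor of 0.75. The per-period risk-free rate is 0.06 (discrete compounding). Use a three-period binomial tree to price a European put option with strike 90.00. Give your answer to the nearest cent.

15.73

Risk-neutral probability p = (1 + 0.06 − 0.75)/(1.5 − 0.75) = 0.3100/0.7500 = 0.4133
Terminal stock prices: S_uuu = 286.9, S_uud = 143.4, S_udd = 71.72, S_ddd = 35.86
Terminal payoffs (K − S): max(-196.9, 0) = 0, max(-53.44, 0) = 0, max(18.28, 0) = 18.28, max(54.14, 0) = 54.14
Node uu (S = 191.2): V_uu = 1/1.06·[0.4133·0.0000 + 0.5867·0.0000] = 0.0000
Node ud (S = 95.62): V_ud = 1/1.06·[0.4133·0.0000 + 0.5867·18.2812] = 10.1179
Node dd (S = 47.81): V_dd = 1/1.06·[0.4133·18.2812 + 0.5867·54.1406] = 37.0932
Node u (S = 127.5): V_u = 1/1.06·[0.4133·0.0000 + 0.5867·10.1179] = 5.5999
Node d (S = 63.75): V_d = 1/1.06·[0.4133·10.1179 + 0.5867·37.0932] = 24.4749
Node 0 (S = 85): V_0 = 1/1.06·[0.4133·5.5999 + 0.5867·24.4749] = 15.7295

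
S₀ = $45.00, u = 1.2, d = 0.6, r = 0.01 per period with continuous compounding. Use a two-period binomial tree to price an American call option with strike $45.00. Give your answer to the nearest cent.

Risk-neutral probability p = (e^0.01 − 0.6)/(1.2 − 0.6) = 0.4101/0.6000 = 0.6834
Terminal stock prices: S_uu = 64.8, S_ud = 32.4, S_dd = 16.2
Terminal payoffs (S − K): max(19.8, 0) = 19.8, max(-12.6, 0) = 0, max(-28.8, 0) = 0
Node u (S = 54): continuation = e^(−0.01)·[0.6834·19.8000 + 0.3166·0.0000] = 13.3970; exercise value = 9.0000 ≤ continuation, so V_u = 13.3970
Node d (S = 27): continuation = e^(−0.01)·[0.6834·0.0000 + 0.3166·0.0000] = 0.0000; exercise value = 0.0000 ≤ continuation, so V_d = 0.0000
Node 0 (S = 45): continuation = e^(−0.01)·[0.6834·13.3970 + 0.3166·0.0000] = 9.0646; exercise value = 0.0000 ≤ continuation, so V_0 = 9.0646

$9.06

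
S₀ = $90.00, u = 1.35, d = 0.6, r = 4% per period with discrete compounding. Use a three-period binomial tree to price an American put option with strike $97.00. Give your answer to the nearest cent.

$22.49

Risk-neutral probability p = (1 + 0.04 − 0.6)/(1.35 − 0.6) = 0.4400/0.7500 = 0.5867
Terminal stock prices: S_uuu = 221.4, S_uud = 98.42, S_udd = 43.74, S_ddd = 19.44
Terminal payoffs (K − S): max(-124.4, 0) = 0, max(-1.415, 0) = 0, max(53.26, 0) = 53.26, max(77.56, 0) = 77.56
Node uu (S = 164): continuation = 1/1.04·[0.5867·0.0000 + 0.4133·0.0000] = 0.0000; exercise value = 0.0000 ≤ continuation, so V_uu = 0.0000
Node ud (S = 72.9): continuation = 1/1.04·[0.5867·0.0000 + 0.4133·53.2600] = 21.1674; exercise value = 24.1000 > continuation, so V_ud = 24.1000 (exercise)
Node dd (S = 32.4): continuation = 1/1.04·[0.5867·53.2600 + 0.4133·77.5600] = 60.8692; exercise value = 64.6000 > continuation, so V_dd = 64.6000 (exercise)
Node u (S = 121.5): continuation = 1/1.04·[0.5867·0.0000 + 0.4133·24.1000] = 9.5782; exercise value = 0.0000 ≤ continuation, so V_u = 9.5782
Node d (S = 54): continuation = 1/1.04·[0.5867·24.1000 + 0.4133·64.6000] = 39.2692; exercise value = 43.0000 > continuation, so V_d = 43.0000 (exercise)
Node 0 (S = 90): continuation = 1/1.04·[0.5867·9.5782 + 0.4133·43.0000] = 22.4928; exercise value = 7.0000 ≤ continuation, so V_0 = 22.4928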